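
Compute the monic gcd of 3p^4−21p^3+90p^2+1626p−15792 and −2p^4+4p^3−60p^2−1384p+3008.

Euclidean algorithm in ℚ[p]:
  3p^4−21p^3+90p^2+1626p−15792 = (−3/2)(−2p^4+4p^3−60p^2−1384p+3008) + (−15p^3−450p−11280)
  −2p^4+4p^3−60p^2−1384p+3008 = ((2/15)p−4/15)(−15p^3−450p−11280) + (0)
Last nonzero remainder: −15p^3−450p−11280. Dividing through by −15 gives the monic gcd p^3+30p+752.

p^3+30p+752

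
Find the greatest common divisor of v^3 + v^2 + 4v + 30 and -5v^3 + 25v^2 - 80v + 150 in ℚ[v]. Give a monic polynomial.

Euclidean algorithm in ℚ[v]:
  v^3 + v^2 + 4v + 30 = (-1/5)(-5v^3 + 25v^2 - 80v + 150) + (6v^2 - 12v + 60)
  -5v^3 + 25v^2 - 80v + 150 = (-(5/6)v + 5/2)(6v^2 - 12v + 60) + (0)
Last nonzero remainder: 6v^2 - 12v + 60. Dividing through by 6 gives the monic gcd v^2 - 2v + 10.

v^2 - 2v + 10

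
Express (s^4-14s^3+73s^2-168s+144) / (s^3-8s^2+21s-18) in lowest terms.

Euclidean algorithm in ℚ[s]:
  s^4-14s^3+73s^2-168s+144 = (s-6)(s^3-8s^2+21s-18) + (4s^2-24s+36)
  s^3-8s^2+21s-18 = ((1/4)s-1/2)(4s^2-24s+36) + (0)
Last nonzero remainder: 4s^2-24s+36. Dividing through by 4 gives the monic gcd s^2-6s+9.
Cancel s^2-6s+9 from numerator and denominator to get the reduced form.

(s^2-8s+16)/(s-2)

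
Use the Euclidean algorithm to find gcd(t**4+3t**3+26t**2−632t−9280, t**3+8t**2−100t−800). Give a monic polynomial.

Euclidean algorithm in ℚ[t]:
  t**4+3t**3+26t**2−632t−9280 = (t−5)(t**3+8t**2−100t−800) + (166t**2−332t−13280)
  t**3+8t**2−100t−800 = ((1/166)t+5/83)(166t**2−332t−13280) + (0)
Last nonzero remainder: 166t**2−332t−13280. Dividing through by 166 gives the monic gcd t**2−2t−80.

t**2−2t−80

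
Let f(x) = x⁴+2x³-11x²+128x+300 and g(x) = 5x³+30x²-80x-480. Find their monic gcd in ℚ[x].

x+6

By polynomial division,
  x⁴+2x³-11x²+128x+300 = ((1/5)x-4/5)(5x³+30x²-80x-480) + (29x²+160x-84)
  5x³+30x²-80x-480 = ((5/29)x+70/841)(29x²+160x-84) + (-(66300/841)x-397800/841)
  29x²+160x-84 = (-(24389/66300)x+5887/33150)(-(66300/841)x-397800/841) + (0)
Last nonzero remainder: -(66300/841)x-397800/841. Dividing through by -66300/841 gives the monic gcd x+6.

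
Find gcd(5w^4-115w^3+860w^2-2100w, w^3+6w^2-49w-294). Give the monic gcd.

Euclidean algorithm in ℚ[w]:
  5w^4-115w^3+860w^2-2100w = (5w-145)(w^3+6w^2-49w-294) + (1975w^2-7735w-42630)
  w^3+6w^2-49w-294 = ((1/1975)w+3917/780125)(1975w^2-7735w-42630) + ((1782144/156025)w-12475008/156025)
  1975w^2-7735w-42630 = ((308149375/1782144)w+22623625/42432)((1782144/156025)w-12475008/156025) + (0)
Last nonzero remainder: (1782144/156025)w-12475008/156025. Dividing through by 1782144/156025 gives the monic gcd w-7.

w-7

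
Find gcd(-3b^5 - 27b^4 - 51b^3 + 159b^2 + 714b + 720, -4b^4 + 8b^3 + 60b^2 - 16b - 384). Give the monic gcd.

b^3 + 2b^2 - 7b - 24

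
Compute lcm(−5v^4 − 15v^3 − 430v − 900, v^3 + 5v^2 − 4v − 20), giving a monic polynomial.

v^5 + v^4 − 6v^3 + 86v^2 + 8v − 360

Apply the Euclidean algorithm:
  −5v^4 − 15v^3 − 430v − 900 = (−5v + 10)(v^3 + 5v^2 − 4v − 20) + (−70v^2 − 490v − 700)
  v^3 + 5v^2 − 4v − 20 = (−(1/70)v + 1/35)(−70v^2 − 490v − 700) + (0)
Last nonzero remainder: −70v^2 − 490v − 700. Dividing through by −70 gives the monic gcd v^2 + 7v + 10.
Then lcm(f, g) = f·g / gcd(f, g); expanding and making the result monic gives the answer.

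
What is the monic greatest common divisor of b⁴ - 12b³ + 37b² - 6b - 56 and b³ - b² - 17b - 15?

b + 1

Apply the Euclidean algorithm:
  b⁴ - 12b³ + 37b² - 6b - 56 = (b - 11)(b³ - b² - 17b - 15) + (43b² - 178b - 221)
  b³ - b² - 17b - 15 = ((1/43)b + 135/1849)(43b² - 178b - 221) + ((2100/1849)b + 2100/1849)
  43b² - 178b - 221 = ((79507/2100)b - 408629/2100)((2100/1849)b + 2100/1849) + (0)
Last nonzero remainder: (2100/1849)b + 2100/1849. Dividing through by 2100/1849 gives the monic gcd b + 1.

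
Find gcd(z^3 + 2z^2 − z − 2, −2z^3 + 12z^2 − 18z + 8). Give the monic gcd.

Repeated division with remainder:
  z^3 + 2z^2 − z − 2 = (−1/2)(−2z^3 + 12z^2 − 18z + 8) + (8z^2 − 10z + 2)
  −2z^3 + 12z^2 − 18z + 8 = (−(1/4)z + 19/16)(8z^2 − 10z + 2) + (−(45/8)z + 45/8)
  8z^2 − 10z + 2 = (−(64/45)z + 16/45)(−(45/8)z + 45/8) + (0)
Last nonzero remainder: −(45/8)z + 45/8. Dividing through by −45/8 gives the monic gcd z − 1.

z − 1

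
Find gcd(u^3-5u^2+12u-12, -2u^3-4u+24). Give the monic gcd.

u-2

By polynomial division,
  u^3-5u^2+12u-12 = (-1/2)(-2u^3-4u+24) + (-5u^2+10u)
  -2u^3-4u+24 = ((2/5)u+4/5)(-5u^2+10u) + (-12u+24)
  -5u^2+10u = ((5/12)u)(-12u+24) + (0)
Last nonzero remainder: -12u+24. Dividing through by -12 gives the monic gcd u-2.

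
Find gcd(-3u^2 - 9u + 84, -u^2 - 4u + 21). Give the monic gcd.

By polynomial division,
  -3u^2 - 9u + 84 = (3)(-u^2 - 4u + 21) + (3u + 21)
  -u^2 - 4u + 21 = (-(1/3)u + 1)(3u + 21) + (0)
Last nonzero remainder: 3u + 21. Dividing through by 3 gives the monic gcd u + 7.

u + 7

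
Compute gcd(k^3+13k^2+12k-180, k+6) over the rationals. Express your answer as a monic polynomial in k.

k+6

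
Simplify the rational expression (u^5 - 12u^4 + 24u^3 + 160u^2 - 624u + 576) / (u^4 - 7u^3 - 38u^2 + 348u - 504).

Euclidean algorithm in ℚ[u]:
  u^5 - 12u^4 + 24u^3 + 160u^2 - 624u + 576 = (u - 5)(u^4 - 7u^3 - 38u^2 + 348u - 504) + (27u^3 - 378u^2 + 1620u - 1944)
  u^4 - 7u^3 - 38u^2 + 348u - 504 = ((1/27)u + 7/27)(27u^3 - 378u^2 + 1620u - 1944) + (0)
Last nonzero remainder: 27u^3 - 378u^2 + 1620u - 1944. Dividing through by 27 gives the monic gcd u^3 - 14u^2 + 60u - 72.
Cancel u^3 - 14u^2 + 60u - 72 from numerator and denominator to get the reduced form.

(u^2 + 2u - 8)/(u + 7)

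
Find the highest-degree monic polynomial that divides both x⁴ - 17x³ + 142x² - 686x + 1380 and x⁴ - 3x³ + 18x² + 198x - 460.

x² - 6x + 46

Apply the Euclidean algorithm:
  x⁴ - 17x³ + 142x² - 686x + 1380 = (x⁴ - 3x³ + 18x² + 198x - 460) + (-14x³ + 124x² - 884x + 1840)
  x⁴ - 3x³ + 18x² + 198x - 460 = (-(1/14)x - 41/98)(-14x³ + 124x² - 884x + 1840) + ((330/49)x² - (1980/49)x + 15180/49)
  -14x³ + 124x² - 884x + 1840 = (-(343/165)x + 196/33)((330/49)x² - (1980/49)x + 15180/49) + (0)
Last nonzero remainder: (330/49)x² - (1980/49)x + 15180/49. Dividing through by 330/49 gives the monic gcd x² - 6x + 46.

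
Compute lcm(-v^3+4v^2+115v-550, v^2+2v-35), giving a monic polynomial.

Apply the Euclidean algorithm:
  -v^3+4v^2+115v-550 = (-v+6)(v^2+2v-35) + (68v-340)
  v^2+2v-35 = ((1/68)v+7/68)(68v-340) + (0)
Last nonzero remainder: 68v-340. Dividing through by 68 gives the monic gcd v-5.
Then lcm(f, g) = f·g / gcd(f, g); expanding and making the result monic gives the answer.

v^4+3v^3-143v^2-255v+3850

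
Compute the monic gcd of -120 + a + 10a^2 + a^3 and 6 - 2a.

Repeated division with remainder:
  a^3 + 10a^2 + a - 120 = (-(1/2)a^2 - (13/2)a - 20)(-2a + 6) + (0)
Last nonzero remainder: -2a + 6. Dividing through by -2 gives the monic gcd a - 3.

-3 + a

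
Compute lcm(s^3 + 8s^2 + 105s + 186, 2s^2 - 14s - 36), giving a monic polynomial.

s^4 - s^3 + 33s^2 - 759s - 1674

By polynomial division,
  s^3 + 8s^2 + 105s + 186 = ((1/2)s + 15/2)(2s^2 - 14s - 36) + (228s + 456)
  2s^2 - 14s - 36 = ((1/114)s - 3/38)(228s + 456) + (0)
Last nonzero remainder: 228s + 456. Dividing through by 228 gives the monic gcd s + 2.
Then lcm(f, g) = f·g / gcd(f, g); expanding and making the result monic gives the answer.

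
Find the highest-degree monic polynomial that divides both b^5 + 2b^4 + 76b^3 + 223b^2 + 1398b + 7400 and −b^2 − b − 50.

b^2 + b + 50

Repeated division with remainder:
  b^5 + 2b^4 + 76b^3 + 223b^2 + 1398b + 7400 = (−b^3 − b^2 − 25b − 148)(−b^2 − b − 50) + (0)
Last nonzero remainder: −b^2 − b − 50. Dividing through by −1 gives the monic gcd b^2 + b + 50.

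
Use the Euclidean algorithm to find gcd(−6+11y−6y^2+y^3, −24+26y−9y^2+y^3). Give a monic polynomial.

Apply the Euclidean algorithm:
  y^3−6y^2+11y−6 = (y^3−9y^2+26y−24) + (3y^2−15y+18)
  y^3−9y^2+26y−24 = ((1/3)y−4/3)(3y^2−15y+18) + (0)
Last nonzero remainder: 3y^2−15y+18. Dividing through by 3 gives the monic gcd y^2−5y+6.

6−5y+y^2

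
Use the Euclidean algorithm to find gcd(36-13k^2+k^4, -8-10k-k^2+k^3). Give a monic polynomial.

Repeated division with remainder:
  k^4-13k^2+36 = (k+1)(k^3-k^2-10k-8) + (-2k^2+18k+44)
  k^3-k^2-10k-8 = (-(1/2)k-4)(-2k^2+18k+44) + (84k+168)
  -2k^2+18k+44 = (-(1/42)k+11/42)(84k+168) + (0)
Last nonzero remainder: 84k+168. Dividing through by 84 gives the monic gcd k+2.

2+k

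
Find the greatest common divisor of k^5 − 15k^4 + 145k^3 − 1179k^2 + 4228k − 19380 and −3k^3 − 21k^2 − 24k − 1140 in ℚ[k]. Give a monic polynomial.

k^2 − 3k + 38

Repeated division with remainder:
  k^5 − 15k^4 + 145k^3 − 1179k^2 + 4228k − 19380 = (−(1/3)k^2 + (22/3)k − 97)(−3k^3 − 21k^2 − 24k − 1140) + (−3420k^2 + 10260k − 129960)
  −3k^3 − 21k^2 − 24k − 1140 = ((1/1140)k + 1/114)(−3420k^2 + 10260k − 129960) + (0)
Last nonzero remainder: −3420k^2 + 10260k − 129960. Dividing through by −3420 gives the monic gcd k^2 − 3k + 38.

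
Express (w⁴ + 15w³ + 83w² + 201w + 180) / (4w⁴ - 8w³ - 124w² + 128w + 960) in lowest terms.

(w² + 8w + 15)/(4w² - 36w + 80)

Euclidean algorithm in ℚ[w]:
  w⁴ + 15w³ + 83w² + 201w + 180 = (1/4)(4w⁴ - 8w³ - 124w² + 128w + 960) + (17w³ + 114w² + 169w - 60)
  4w⁴ - 8w³ - 124w² + 128w + 960 = ((4/17)w - 592/289)(17w³ + 114w² + 169w - 60) + ((20160/289)w² + (141120/289)w + 241920/289)
  17w³ + 114w² + 169w - 60 = ((4913/20160)w - 289/4032)((20160/289)w² + (141120/289)w + 241920/289) + (0)
Last nonzero remainder: (20160/289)w² + (141120/289)w + 241920/289. Dividing through by 20160/289 gives the monic gcd w² + 7w + 12.
Cancel w² + 7w + 12 from numerator and denominator to get the reduced form.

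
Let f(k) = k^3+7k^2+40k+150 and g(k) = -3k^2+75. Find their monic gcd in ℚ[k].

k+5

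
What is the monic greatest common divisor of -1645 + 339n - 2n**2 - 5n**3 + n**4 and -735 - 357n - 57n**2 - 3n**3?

Euclidean algorithm in ℚ[n]:
  n**4 - 5n**3 - 2n**2 + 339n - 1645 = (-(1/3)n + 8)(-3n**3 - 57n**2 - 357n - 735) + (335n**2 + 2950n + 4235)
  -3n**3 - 57n**2 - 357n - 735 = (-(3/335)n - 2049/22445)(335n**2 + 2950n + 4235) + (-(223416/4489)n - 1563912/4489)
  335n**2 + 2950n + 4235 = (-(1503815/223416)n - 2715845/223416)(-(223416/4489)n - 1563912/4489) + (0)
Last nonzero remainder: -(223416/4489)n - 1563912/4489. Dividing through by -223416/4489 gives the monic gcd n + 7.

7 + n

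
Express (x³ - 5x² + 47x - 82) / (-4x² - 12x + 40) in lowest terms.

Euclidean algorithm in ℚ[x]:
  x³ - 5x² + 47x - 82 = (-(1/4)x + 2)(-4x² - 12x + 40) + (81x - 162)
  -4x² - 12x + 40 = (-(4/81)x - 20/81)(81x - 162) + (0)
Last nonzero remainder: 81x - 162. Dividing through by 81 gives the monic gcd x - 2.
Cancel x - 2 from numerator and denominator to get the reduced form.

(-x² + 3x - 41)/(4x + 20)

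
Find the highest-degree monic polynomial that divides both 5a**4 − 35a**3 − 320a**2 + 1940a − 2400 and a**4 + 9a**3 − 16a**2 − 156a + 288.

a**3 + 3a**2 − 34a + 48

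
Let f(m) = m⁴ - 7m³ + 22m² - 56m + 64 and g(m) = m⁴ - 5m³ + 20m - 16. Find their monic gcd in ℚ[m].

m² - 6m + 8

Apply the Euclidean algorithm:
  m⁴ - 7m³ + 22m² - 56m + 64 = (m⁴ - 5m³ + 20m - 16) + (-2m³ + 22m² - 76m + 80)
  m⁴ - 5m³ + 20m - 16 = (-(1/2)m - 3)(-2m³ + 22m² - 76m + 80) + (28m² - 168m + 224)
  -2m³ + 22m² - 76m + 80 = (-(1/14)m + 5/14)(28m² - 168m + 224) + (0)
Last nonzero remainder: 28m² - 168m + 224. Dividing through by 28 gives the monic gcd m² - 6m + 8.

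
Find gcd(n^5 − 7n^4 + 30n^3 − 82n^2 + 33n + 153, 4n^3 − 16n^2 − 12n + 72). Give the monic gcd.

Repeated division with remainder:
  n^5 − 7n^4 + 30n^3 − 82n^2 + 33n + 153 = ((1/4)n^2 − (3/4)n + 21/4)(4n^3 − 16n^2 − 12n + 72) + (−25n^2 + 150n − 225)
  4n^3 − 16n^2 − 12n + 72 = (−(4/25)n − 8/25)(−25n^2 + 150n − 225) + (0)
Last nonzero remainder: −25n^2 + 150n − 225. Dividing through by −25 gives the monic gcd n^2 − 6n + 9.

n^2 − 6n + 9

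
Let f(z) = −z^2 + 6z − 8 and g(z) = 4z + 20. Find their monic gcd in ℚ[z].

Apply the Euclidean algorithm:
  −z^2 + 6z − 8 = (−(1/4)z + 11/4)(4z + 20) + (−63)
  4z + 20 = (−(4/63)z − 20/63)(−63) + (0)
The last nonzero remainder is the constant −63, so the polynomials are coprime and gcd = 1.

1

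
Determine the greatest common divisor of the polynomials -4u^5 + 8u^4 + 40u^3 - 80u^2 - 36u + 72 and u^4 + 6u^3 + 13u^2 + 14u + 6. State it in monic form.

Apply the Euclidean algorithm:
  -4u^5 + 8u^4 + 40u^3 - 80u^2 - 36u + 72 = (-4u + 32)(u^4 + 6u^3 + 13u^2 + 14u + 6) + (-100u^3 - 440u^2 - 460u - 120)
  u^4 + 6u^3 + 13u^2 + 14u + 6 = (-(1/100)u - 2/125)(-100u^3 - 440u^2 - 460u - 120) + ((34/25)u^2 + (136/25)u + 102/25)
  -100u^3 - 440u^2 - 460u - 120 = (-(1250/17)u - 500/17)((34/25)u^2 + (136/25)u + 102/25) + (0)
Last nonzero remainder: (34/25)u^2 + (136/25)u + 102/25. Dividing through by 34/25 gives the monic gcd u^2 + 4u + 3.

u^2 + 4u + 3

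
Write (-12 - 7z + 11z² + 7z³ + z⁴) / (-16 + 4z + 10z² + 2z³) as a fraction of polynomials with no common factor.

Euclidean algorithm in ℚ[z]:
  z⁴ + 7z³ + 11z² - 7z - 12 = ((1/2)z + 1)(2z³ + 10z² + 4z - 16) + (-z² - 3z + 4)
  2z³ + 10z² + 4z - 16 = (-2z - 4)(-z² - 3z + 4) + (0)
Last nonzero remainder: -z² - 3z + 4. Dividing through by -1 gives the monic gcd z² + 3z - 4.
Cancel z² + 3z - 4 from numerator and denominator to get the reduced form.

(3 + 4z + z²)/(4 + 2z)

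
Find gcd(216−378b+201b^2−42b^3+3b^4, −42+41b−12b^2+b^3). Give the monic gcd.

−3+b

By polynomial division,
  3b^4−42b^3+201b^2−378b+216 = (3b−6)(b^3−12b^2+41b−42) + (6b^2−6b−36)
  b^3−12b^2+41b−42 = ((1/6)b−11/6)(6b^2−6b−36) + (36b−108)
  6b^2−6b−36 = ((1/6)b+1/3)(36b−108) + (0)
Last nonzero remainder: 36b−108. Dividing through by 36 gives the monic gcd b−3.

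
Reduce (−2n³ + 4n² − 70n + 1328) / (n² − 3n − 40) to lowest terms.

By polynomial division,
  −2n³ + 4n² − 70n + 1328 = (−2n − 2)(n² − 3n − 40) + (−156n + 1248)
  n² − 3n − 40 = (−(1/156)n − 5/156)(−156n + 1248) + (0)
Last nonzero remainder: −156n + 1248. Dividing through by −156 gives the monic gcd n − 8.
Cancel n − 8 from numerator and denominator to get the reduced form.

(−2n² − 12n − 166)/(n + 5)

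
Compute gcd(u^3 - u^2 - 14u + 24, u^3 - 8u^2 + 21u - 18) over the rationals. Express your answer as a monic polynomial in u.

Euclidean algorithm in ℚ[u]:
  u^3 - u^2 - 14u + 24 = (u^3 - 8u^2 + 21u - 18) + (7u^2 - 35u + 42)
  u^3 - 8u^2 + 21u - 18 = ((1/7)u - 3/7)(7u^2 - 35u + 42) + (0)
Last nonzero remainder: 7u^2 - 35u + 42. Dividing through by 7 gives the monic gcd u^2 - 5u + 6.

u^2 - 5u + 6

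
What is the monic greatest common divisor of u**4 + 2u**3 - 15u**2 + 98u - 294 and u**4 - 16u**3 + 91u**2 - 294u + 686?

Apply the Euclidean algorithm:
  u**4 + 2u**3 - 15u**2 + 98u - 294 = (u**4 - 16u**3 + 91u**2 - 294u + 686) + (18u**3 - 106u**2 + 392u - 980)
  u**4 - 16u**3 + 91u**2 - 294u + 686 = ((1/18)u - 91/162)(18u**3 - 106u**2 + 392u - 980) + ((784/81)u**2 - (1568/81)u + 10976/81)
  18u**3 - 106u**2 + 392u - 980 = ((729/392)u - 405/56)((784/81)u**2 - (1568/81)u + 10976/81) + (0)
Last nonzero remainder: (784/81)u**2 - (1568/81)u + 10976/81. Dividing through by 784/81 gives the monic gcd u**2 - 2u + 14.

u**2 - 2u + 14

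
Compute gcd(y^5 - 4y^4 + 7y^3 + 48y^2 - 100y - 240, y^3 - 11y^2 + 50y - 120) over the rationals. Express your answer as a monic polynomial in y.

y^2 - 5y + 20

Apply the Euclidean algorithm:
  y^5 - 4y^4 + 7y^3 + 48y^2 - 100y - 240 = (y^2 + 7y + 34)(y^3 - 11y^2 + 50y - 120) + (192y^2 - 960y + 3840)
  y^3 - 11y^2 + 50y - 120 = ((1/192)y - 1/32)(192y^2 - 960y + 3840) + (0)
Last nonzero remainder: 192y^2 - 960y + 3840. Dividing through by 192 gives the monic gcd y^2 - 5y + 20.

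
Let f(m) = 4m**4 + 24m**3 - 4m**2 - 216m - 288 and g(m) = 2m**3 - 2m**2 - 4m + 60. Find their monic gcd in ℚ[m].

m + 3

By polynomial division,
  4m**4 + 24m**3 - 4m**2 - 216m - 288 = (2m + 14)(2m**3 - 2m**2 - 4m + 60) + (32m**2 - 280m - 1128)
  2m**3 - 2m**2 - 4m + 60 = ((1/16)m + 31/64)(32m**2 - 280m - 1128) + ((1617/8)m + 4851/8)
  32m**2 - 280m - 1128 = ((256/1617)m - 3008/1617)((1617/8)m + 4851/8) + (0)
Last nonzero remainder: (1617/8)m + 4851/8. Dividing through by 1617/8 gives the monic gcd m + 3.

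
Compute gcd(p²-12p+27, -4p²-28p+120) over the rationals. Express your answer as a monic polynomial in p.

Repeated division with remainder:
  p²-12p+27 = (-1/4)(-4p²-28p+120) + (-19p+57)
  -4p²-28p+120 = ((4/19)p+40/19)(-19p+57) + (0)
Last nonzero remainder: -19p+57. Dividing through by -19 gives the monic gcd p-3.

p-3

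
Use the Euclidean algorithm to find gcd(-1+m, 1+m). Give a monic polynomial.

Euclidean algorithm in ℚ[m]:
  m-1 = (m+1) + (-2)
  m+1 = (-(1/2)m-1/2)(-2) + (0)
The last nonzero remainder is the constant -2, so the polynomials are coprime and gcd = 1.

1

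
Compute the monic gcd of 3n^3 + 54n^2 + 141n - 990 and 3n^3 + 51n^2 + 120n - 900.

n^2 + 7n - 30

By polynomial division,
  3n^3 + 54n^2 + 141n - 990 = (3n^3 + 51n^2 + 120n - 900) + (3n^2 + 21n - 90)
  3n^3 + 51n^2 + 120n - 900 = (n + 10)(3n^2 + 21n - 90) + (0)
Last nonzero remainder: 3n^2 + 21n - 90. Dividing through by 3 gives the monic gcd n^2 + 7n - 30.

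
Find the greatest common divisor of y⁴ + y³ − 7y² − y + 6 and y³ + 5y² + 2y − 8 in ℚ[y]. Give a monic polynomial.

y − 1

Euclidean algorithm in ℚ[y]:
  y⁴ + y³ − 7y² − y + 6 = (y − 4)(y³ + 5y² + 2y − 8) + (11y² + 15y − 26)
  y³ + 5y² + 2y − 8 = ((1/11)y + 40/121)(11y² + 15y − 26) + (−(72/121)y + 72/121)
  11y² + 15y − 26 = (−(1331/72)y − 1573/36)(−(72/121)y + 72/121) + (0)
Last nonzero remainder: −(72/121)y + 72/121. Dividing through by −72/121 gives the monic gcd y − 1.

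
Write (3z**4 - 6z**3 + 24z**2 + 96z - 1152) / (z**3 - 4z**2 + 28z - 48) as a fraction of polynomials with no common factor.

By polynomial division,
  3z**4 - 6z**3 + 24z**2 + 96z - 1152 = (3z + 6)(z**3 - 4z**2 + 28z - 48) + (-36z**2 + 72z - 864)
  z**3 - 4z**2 + 28z - 48 = (-(1/36)z + 1/18)(-36z**2 + 72z - 864) + (0)
Last nonzero remainder: -36z**2 + 72z - 864. Dividing through by -36 gives the monic gcd z**2 - 2z + 24.
Cancel z**2 - 2z + 24 from numerator and denominator to get the reduced form.

(3z**2 - 48)/(z - 2)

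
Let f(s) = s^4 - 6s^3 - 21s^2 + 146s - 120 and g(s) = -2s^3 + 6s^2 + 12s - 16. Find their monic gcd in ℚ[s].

s^2 - 5s + 4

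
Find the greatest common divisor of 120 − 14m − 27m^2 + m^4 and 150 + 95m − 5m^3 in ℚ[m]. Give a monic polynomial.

−15 − 2m + m^2

Apply the Euclidean algorithm:
  m^4 − 27m^2 − 14m + 120 = (−(1/5)m)(−5m^3 + 95m + 150) + (−8m^2 + 16m + 120)
  −5m^3 + 95m + 150 = ((5/8)m + 5/4)(−8m^2 + 16m + 120) + (0)
Last nonzero remainder: −8m^2 + 16m + 120. Dividing through by −8 gives the monic gcd m^2 − 2m − 15.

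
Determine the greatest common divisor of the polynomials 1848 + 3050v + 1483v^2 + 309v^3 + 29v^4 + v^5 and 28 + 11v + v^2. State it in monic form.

28 + 11v + v^2

By polynomial division,
  v^5 + 29v^4 + 309v^3 + 1483v^2 + 3050v + 1848 = (v^3 + 18v^2 + 83v + 66)(v^2 + 11v + 28) + (0)
The last nonzero remainder v^2 + 11v + 28 is already monic.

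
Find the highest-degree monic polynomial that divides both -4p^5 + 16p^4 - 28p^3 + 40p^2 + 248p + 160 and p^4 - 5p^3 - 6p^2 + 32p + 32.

Repeated division with remainder:
  -4p^5 + 16p^4 - 28p^3 + 40p^2 + 248p + 160 = (-4p - 4)(p^4 - 5p^3 - 6p^2 + 32p + 32) + (-72p^3 + 144p^2 + 504p + 288)
  p^4 - 5p^3 - 6p^2 + 32p + 32 = (-(1/72)p + 1/24)(-72p^3 + 144p^2 + 504p + 288) + (-5p^2 + 15p + 20)
  -72p^3 + 144p^2 + 504p + 288 = ((72/5)p + 72/5)(-5p^2 + 15p + 20) + (0)
Last nonzero remainder: -5p^2 + 15p + 20. Dividing through by -5 gives the monic gcd p^2 - 3p - 4.

p^2 - 3p - 4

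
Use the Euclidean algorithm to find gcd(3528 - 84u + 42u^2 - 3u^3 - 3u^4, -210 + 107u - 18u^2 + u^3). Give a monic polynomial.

Repeated division with remainder:
  -3u^4 - 3u^3 + 42u^2 - 84u + 3528 = (-3u - 57)(u^3 - 18u^2 + 107u - 210) + (-663u^2 + 5385u - 8442)
  u^3 - 18u^2 + 107u - 210 = (-(1/663)u + 2183/146523)(-663u^2 + 5385u - 8442) + ((685608/48841)u - 4113648/48841)
  -663u^2 + 5385u - 8442 = (-(10793861/228536)u + 3272347/32648)((685608/48841)u - 4113648/48841) + (0)
Last nonzero remainder: (685608/48841)u - 4113648/48841. Dividing through by 685608/48841 gives the monic gcd u - 6.

-6 + u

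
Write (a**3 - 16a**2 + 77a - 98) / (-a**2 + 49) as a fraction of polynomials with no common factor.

(-a**2 + 9a - 14)/(a + 7)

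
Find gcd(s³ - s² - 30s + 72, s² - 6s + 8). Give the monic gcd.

s - 4

By polynomial division,
  s³ - s² - 30s + 72 = (s + 5)(s² - 6s + 8) + (-8s + 32)
  s² - 6s + 8 = (-(1/8)s + 1/4)(-8s + 32) + (0)
Last nonzero remainder: -8s + 32. Dividing through by -8 gives the monic gcd s - 4.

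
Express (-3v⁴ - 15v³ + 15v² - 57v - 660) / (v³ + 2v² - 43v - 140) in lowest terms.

(-3v² + 12v - 33)/(v - 7)

Euclidean algorithm in ℚ[v]:
  -3v⁴ - 15v³ + 15v² - 57v - 660 = (-3v - 9)(v³ + 2v² - 43v - 140) + (-96v² - 864v - 1920)
  v³ + 2v² - 43v - 140 = (-(1/96)v + 7/96)(-96v² - 864v - 1920) + (0)
Last nonzero remainder: -96v² - 864v - 1920. Dividing through by -96 gives the monic gcd v² + 9v + 20.
Cancel v² + 9v + 20 from numerator and denominator to get the reduced form.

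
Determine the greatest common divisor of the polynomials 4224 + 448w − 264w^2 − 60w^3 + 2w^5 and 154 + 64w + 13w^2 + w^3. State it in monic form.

22 + 6w + w^2

Euclidean algorithm in ℚ[w]:
  2w^5 − 60w^3 − 264w^2 + 448w + 4224 = (2w^2 − 26w + 150)(w^3 + 13w^2 + 64w + 154) + (−858w^2 − 5148w − 18876)
  w^3 + 13w^2 + 64w + 154 = (−(1/858)w − 7/858)(−858w^2 − 5148w − 18876) + (0)
Last nonzero remainder: −858w^2 − 5148w − 18876. Dividing through by −858 gives the monic gcd w^2 + 6w + 22.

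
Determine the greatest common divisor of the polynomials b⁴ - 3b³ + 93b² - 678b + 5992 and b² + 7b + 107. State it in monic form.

Repeated division with remainder:
  b⁴ - 3b³ + 93b² - 678b + 5992 = (b² - 10b + 56)(b² + 7b + 107) + (0)
The last nonzero remainder b² + 7b + 107 is already monic.

b² + 7b + 107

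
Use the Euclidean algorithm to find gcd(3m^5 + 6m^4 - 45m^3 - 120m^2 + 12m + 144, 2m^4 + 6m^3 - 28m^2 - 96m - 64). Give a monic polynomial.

Euclidean algorithm in ℚ[m]:
  3m^5 + 6m^4 - 45m^3 - 120m^2 + 12m + 144 = ((3/2)m - 3/2)(2m^4 + 6m^3 - 28m^2 - 96m - 64) + (6m^3 - 18m^2 - 36m + 48)
  2m^4 + 6m^3 - 28m^2 - 96m - 64 = ((1/3)m + 2)(6m^3 - 18m^2 - 36m + 48) + (20m^2 - 40m - 160)
  6m^3 - 18m^2 - 36m + 48 = ((3/10)m - 3/10)(20m^2 - 40m - 160) + (0)
Last nonzero remainder: 20m^2 - 40m - 160. Dividing through by 20 gives the monic gcd m^2 - 2m - 8.

m^2 - 2m - 8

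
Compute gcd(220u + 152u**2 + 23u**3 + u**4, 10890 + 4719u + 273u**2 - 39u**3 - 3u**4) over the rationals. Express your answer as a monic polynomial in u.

110 + 21u + u**2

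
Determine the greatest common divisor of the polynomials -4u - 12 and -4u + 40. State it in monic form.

Repeated division with remainder:
  -4u - 12 = (-4u + 40) + (-52)
  -4u + 40 = ((1/13)u - 10/13)(-52) + (0)
The last nonzero remainder is the constant -52, so the polynomials are coprime and gcd = 1.

1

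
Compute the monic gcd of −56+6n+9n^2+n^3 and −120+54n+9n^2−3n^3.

Apply the Euclidean algorithm:
  n^3+9n^2+6n−56 = (−1/3)(−3n^3+9n^2+54n−120) + (12n^2+24n−96)
  −3n^3+9n^2+54n−120 = (−(1/4)n+5/4)(12n^2+24n−96) + (0)
Last nonzero remainder: 12n^2+24n−96. Dividing through by 12 gives the monic gcd n^2+2n−8.

−8+2n+n^2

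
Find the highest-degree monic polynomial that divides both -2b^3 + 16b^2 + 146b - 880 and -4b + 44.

By polynomial division,
  -2b^3 + 16b^2 + 146b - 880 = ((1/2)b^2 + (3/2)b - 20)(-4b + 44) + (0)
Last nonzero remainder: -4b + 44. Dividing through by -4 gives the monic gcd b - 11.

b - 11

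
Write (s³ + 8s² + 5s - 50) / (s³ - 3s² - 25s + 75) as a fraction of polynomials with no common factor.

(s² + 3s - 10)/(s² - 8s + 15)

By polynomial division,
  s³ + 8s² + 5s - 50 = (s³ - 3s² - 25s + 75) + (11s² + 30s - 125)
  s³ - 3s² - 25s + 75 = ((1/11)s - 63/121)(11s² + 30s - 125) + ((240/121)s + 1200/121)
  11s² + 30s - 125 = ((1331/240)s - 605/48)((240/121)s + 1200/121) + (0)
Last nonzero remainder: (240/121)s + 1200/121. Dividing through by 240/121 gives the monic gcd s + 5.
Cancel s + 5 from numerator and denominator to get the reduced form.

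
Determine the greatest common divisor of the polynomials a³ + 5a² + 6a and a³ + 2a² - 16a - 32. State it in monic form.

By polynomial division,
  a³ + 5a² + 6a = (a³ + 2a² - 16a - 32) + (3a² + 22a + 32)
  a³ + 2a² - 16a - 32 = ((1/3)a - 16/9)(3a² + 22a + 32) + ((112/9)a + 224/9)
  3a² + 22a + 32 = ((27/112)a + 9/7)((112/9)a + 224/9) + (0)
Last nonzero remainder: (112/9)a + 224/9. Dividing through by 112/9 gives the monic gcd a + 2.

a + 2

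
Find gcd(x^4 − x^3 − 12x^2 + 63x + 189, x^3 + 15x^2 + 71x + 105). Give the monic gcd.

Euclidean algorithm in ℚ[x]:
  x^4 − x^3 − 12x^2 + 63x + 189 = (x − 16)(x^3 + 15x^2 + 71x + 105) + (157x^2 + 1094x + 1869)
  x^3 + 15x^2 + 71x + 105 = ((1/157)x + 1261/24649)(157x^2 + 1094x + 1869) + ((77112/24649)x + 231336/24649)
  157x^2 + 1094x + 1869 = ((3869893/77112)x + 2193761/11016)((77112/24649)x + 231336/24649) + (0)
Last nonzero remainder: (77112/24649)x + 231336/24649. Dividing through by 77112/24649 gives the monic gcd x + 3.

x + 3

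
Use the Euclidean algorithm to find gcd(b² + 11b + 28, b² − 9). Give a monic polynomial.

By polynomial division,
  b² + 11b + 28 = (b² − 9) + (11b + 37)
  b² − 9 = ((1/11)b − 37/121)(11b + 37) + (280/121)
  11b + 37 = ((1331/280)b + 4477/280)(280/121) + (0)
The last nonzero remainder is the constant 280/121, so the polynomials are coprime and gcd = 1.

1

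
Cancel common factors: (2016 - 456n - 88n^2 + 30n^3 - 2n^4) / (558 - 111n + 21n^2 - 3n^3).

Repeated division with remainder:
  -2n^4 + 30n^3 - 88n^2 - 456n + 2016 = ((2/3)n - 16/3)(-3n^3 + 21n^2 - 111n + 558) + (98n^2 - 1420n + 4992)
  -3n^3 + 21n^2 - 111n + 558 = (-(3/98)n - 1101/4802)(98n^2 - 1420n + 4992) + (-(681309/2401)n + 4087854/2401)
  98n^2 - 1420n + 4992 = (-(235298/681309)n + 1997632/681309)(-(681309/2401)n + 4087854/2401) + (0)
Last nonzero remainder: -(681309/2401)n + 4087854/2401. Dividing through by -681309/2401 gives the monic gcd n - 6.
Cancel n - 6 from numerator and denominator to get the reduced form.

(336 - 20n - 18n^2 + 2n^3)/(93 - 3n + 3n^2)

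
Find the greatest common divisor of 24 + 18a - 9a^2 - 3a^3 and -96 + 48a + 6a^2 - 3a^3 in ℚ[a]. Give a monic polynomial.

-8 + 2a + a^2

By polynomial division,
  -3a^3 - 9a^2 + 18a + 24 = (-3a^3 + 6a^2 + 48a - 96) + (-15a^2 - 30a + 120)
  -3a^3 + 6a^2 + 48a - 96 = ((1/5)a - 4/5)(-15a^2 - 30a + 120) + (0)
Last nonzero remainder: -15a^2 - 30a + 120. Dividing through by -15 gives the monic gcd a^2 + 2a - 8.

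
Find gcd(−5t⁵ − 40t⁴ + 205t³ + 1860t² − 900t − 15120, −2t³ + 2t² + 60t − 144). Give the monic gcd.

By polynomial division,
  −5t⁵ − 40t⁴ + 205t³ + 1860t² − 900t − 15120 = ((5/2)t² + (45/2)t − 5)(−2t³ + 2t² + 60t − 144) + (880t² + 2640t − 15840)
  −2t³ + 2t² + 60t − 144 = (−(1/440)t + 1/110)(880t² + 2640t − 15840) + (0)
Last nonzero remainder: 880t² + 2640t − 15840. Dividing through by 880 gives the monic gcd t² + 3t − 18.

t² + 3t − 18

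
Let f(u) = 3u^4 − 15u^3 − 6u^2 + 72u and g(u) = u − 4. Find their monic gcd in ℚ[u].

u − 4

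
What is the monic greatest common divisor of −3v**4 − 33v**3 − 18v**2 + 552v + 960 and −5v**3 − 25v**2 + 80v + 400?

v**2 + v − 20

Euclidean algorithm in ℚ[v]:
  −3v**4 − 33v**3 − 18v**2 + 552v + 960 = ((3/5)v + 18/5)(−5v**3 − 25v**2 + 80v + 400) + (24v**2 + 24v − 480)
  −5v**3 − 25v**2 + 80v + 400 = (−(5/24)v − 5/6)(24v**2 + 24v − 480) + (0)
Last nonzero remainder: 24v**2 + 24v − 480. Dividing through by 24 gives the monic gcd v**2 + v − 20.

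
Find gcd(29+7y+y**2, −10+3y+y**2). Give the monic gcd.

1

Apply the Euclidean algorithm:
  y**2+7y+29 = (y**2+3y−10) + (4y+39)
  y**2+3y−10 = ((1/4)y−27/16)(4y+39) + (893/16)
  4y+39 = ((64/893)y+624/893)(893/16) + (0)
The last nonzero remainder is the constant 893/16, so the polynomials are coprime and gcd = 1.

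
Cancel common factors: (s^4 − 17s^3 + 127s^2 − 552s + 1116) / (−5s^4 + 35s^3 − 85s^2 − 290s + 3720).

(−s + 6)/(5s + 20)

Euclidean algorithm in ℚ[s]:
  s^4 − 17s^3 + 127s^2 − 552s + 1116 = (−1/5)(−5s^4 + 35s^3 − 85s^2 − 290s + 3720) + (−10s^3 + 110s^2 − 610s + 1860)
  −5s^4 + 35s^3 − 85s^2 − 290s + 3720 = ((1/2)s + 2)(−10s^3 + 110s^2 − 610s + 1860) + (0)
Last nonzero remainder: −10s^3 + 110s^2 − 610s + 1860. Dividing through by −10 gives the monic gcd s^3 − 11s^2 + 61s − 186.
Cancel s^3 − 11s^2 + 61s − 186 from numerator and denominator to get the reduced form.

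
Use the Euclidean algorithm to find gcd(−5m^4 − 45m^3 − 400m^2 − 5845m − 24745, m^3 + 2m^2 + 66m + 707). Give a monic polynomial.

m^3 + 2m^2 + 66m + 707

Euclidean algorithm in ℚ[m]:
  −5m^4 − 45m^3 − 400m^2 − 5845m − 24745 = (−5m − 35)(m^3 + 2m^2 + 66m + 707) + (0)
The last nonzero remainder m^3 + 2m^2 + 66m + 707 is already monic.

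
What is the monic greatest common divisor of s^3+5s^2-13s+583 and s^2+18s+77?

Repeated division with remainder:
  s^3+5s^2-13s+583 = (s-13)(s^2+18s+77) + (144s+1584)
  s^2+18s+77 = ((1/144)s+7/144)(144s+1584) + (0)
Last nonzero remainder: 144s+1584. Dividing through by 144 gives the monic gcd s+11.

s+11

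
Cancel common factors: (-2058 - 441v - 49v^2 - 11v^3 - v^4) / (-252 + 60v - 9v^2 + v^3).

(-49 - 14v - v^2)/(-6 + v)

Apply the Euclidean algorithm:
  -v^4 - 11v^3 - 49v^2 - 441v - 2058 = (-v - 20)(v^3 - 9v^2 + 60v - 252) + (-169v^2 + 507v - 7098)
  v^3 - 9v^2 + 60v - 252 = (-(1/169)v + 6/169)(-169v^2 + 507v - 7098) + (0)
Last nonzero remainder: -169v^2 + 507v - 7098. Dividing through by -169 gives the monic gcd v^2 - 3v + 42.
Cancel v^2 - 3v + 42 from numerator and denominator to get the reduced form.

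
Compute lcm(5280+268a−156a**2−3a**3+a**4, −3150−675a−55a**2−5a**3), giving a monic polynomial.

554400+54540a−9760a**2−827a**3−66a**4+2a**5+a**6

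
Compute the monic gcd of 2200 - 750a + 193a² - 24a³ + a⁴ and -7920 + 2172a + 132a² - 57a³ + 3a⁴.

Apply the Euclidean algorithm:
  a⁴ - 24a³ + 193a² - 750a + 2200 = (1/3)(3a⁴ - 57a³ + 132a² + 2172a - 7920) + (-5a³ + 149a² - 1474a + 4840)
  3a⁴ - 57a³ + 132a² + 2172a - 7920 = (-(3/5)a - 162/25)(-5a³ + 149a² - 1474a + 4840) + ((5328/25)a² - (111888/25)a + 117216/5)
  -5a³ + 149a² - 1474a + 4840 = (-(125/5328)a + 275/1332)((5328/25)a² - (111888/25)a + 117216/5) + (0)
Last nonzero remainder: (5328/25)a² - (111888/25)a + 117216/5. Dividing through by 5328/25 gives the monic gcd a² - 21a + 110.

110 - 21a + a²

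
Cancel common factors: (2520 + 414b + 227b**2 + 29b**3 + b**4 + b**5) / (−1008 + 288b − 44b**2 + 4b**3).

Euclidean algorithm in ℚ[b]:
  b**5 + b**4 + 29b**3 + 227b**2 + 414b + 2520 = ((1/4)b**2 + 3b + 89/4)(4b**3 − 44b**2 + 288b − 1008) + (594b**2 − 2970b + 24948)
  4b**3 − 44b**2 + 288b − 1008 = ((2/297)b − 4/99)(594b**2 − 2970b + 24948) + (0)
Last nonzero remainder: 594b**2 − 2970b + 24948. Dividing through by 594 gives the monic gcd b**2 − 5b + 42.
Cancel b**2 − 5b + 42 from numerator and denominator to get the reduced form.

(60 + 17b + 6b**2 + b**3)/(−24 + 4b)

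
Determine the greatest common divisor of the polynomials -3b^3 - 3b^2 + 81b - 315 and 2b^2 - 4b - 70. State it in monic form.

Repeated division with remainder:
  -3b^3 - 3b^2 + 81b - 315 = (-(3/2)b - 9/2)(2b^2 - 4b - 70) + (-42b - 630)
  2b^2 - 4b - 70 = (-(1/21)b + 17/21)(-42b - 630) + (440)
  -42b - 630 = (-(21/220)b - 63/44)(440) + (0)
The last nonzero remainder is the constant 440, so the polynomials are coprime and gcd = 1.

1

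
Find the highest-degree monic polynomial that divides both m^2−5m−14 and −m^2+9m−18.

1

Repeated division with remainder:
  m^2−5m−14 = (−1)(−m^2+9m−18) + (4m−32)
  −m^2+9m−18 = (−(1/4)m+1/4)(4m−32) + (−10)
  4m−32 = (−(2/5)m+16/5)(−10) + (0)
The last nonzero remainder is the constant −10, so the polynomials are coprime and gcd = 1.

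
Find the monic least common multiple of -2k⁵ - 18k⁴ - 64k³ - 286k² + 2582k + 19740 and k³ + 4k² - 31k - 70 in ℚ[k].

k⁶ + 11k⁵ + 50k⁴ + 207k³ - 1005k² - 12452k - 19740

Repeated division with remainder:
  -2k⁵ - 18k⁴ - 64k³ - 286k² + 2582k + 19740 = (-2k² - 10k - 86)(k³ + 4k² - 31k - 70) + (-392k² - 784k + 13720)
  k³ + 4k² - 31k - 70 = (-(1/392)k - 1/196)(-392k² - 784k + 13720) + (0)
Last nonzero remainder: -392k² - 784k + 13720. Dividing through by -392 gives the monic gcd k² + 2k - 35.
Then lcm(f, g) = f·g / gcd(f, g); expanding and making the result monic gives the answer.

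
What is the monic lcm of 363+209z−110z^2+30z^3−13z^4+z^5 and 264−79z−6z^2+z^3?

2904+2035z−671z^2+130z^3−74z^4−5z^5+z^6

Apply the Euclidean algorithm:
  z^5−13z^4+30z^3−110z^2+209z+363 = (z^2−7z+67)(z^3−6z^2−79z+264) + (−525z^2+7350z−17325)
  z^3−6z^2−79z+264 = (−(1/525)z−8/525)(−525z^2+7350z−17325) + (0)
Last nonzero remainder: −525z^2+7350z−17325. Dividing through by −525 gives the monic gcd z^2−14z+33.
Then lcm(f, g) = f·g / gcd(f, g); expanding and making the result monic gives the answer.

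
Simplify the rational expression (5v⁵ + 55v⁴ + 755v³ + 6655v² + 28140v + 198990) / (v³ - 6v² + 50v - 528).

Euclidean algorithm in ℚ[v]:
  5v⁵ + 55v⁴ + 755v³ + 6655v² + 28140v + 198990 = (5v² + 85v + 1015)(v³ - 6v² + 50v - 528) + (11135v² + 22270v + 734910)
  v³ - 6v² + 50v - 528 = ((1/11135)v - 8/11135)(11135v² + 22270v + 734910) + (0)
Last nonzero remainder: 11135v² + 22270v + 734910. Dividing through by 11135 gives the monic gcd v² + 2v + 66.
Cancel v² + 2v + 66 from numerator and denominator to get the reduced form.

(5v³ + 45v² + 335v + 3015)/(v - 8)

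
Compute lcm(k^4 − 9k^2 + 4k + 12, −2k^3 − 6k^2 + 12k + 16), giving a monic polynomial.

Repeated division with remainder:
  k^4 − 9k^2 + 4k + 12 = (−(1/2)k + 3/2)(−2k^3 − 6k^2 + 12k + 16) + (6k^2 − 6k − 12)
  −2k^3 − 6k^2 + 12k + 16 = (−(1/3)k − 4/3)(6k^2 − 6k − 12) + (0)
Last nonzero remainder: 6k^2 − 6k − 12. Dividing through by 6 gives the monic gcd k^2 − k − 2.
Then lcm(f, g) = f·g / gcd(f, g); expanding and making the result monic gives the answer.

k^5 + 4k^4 − 9k^3 − 32k^2 + 28k + 48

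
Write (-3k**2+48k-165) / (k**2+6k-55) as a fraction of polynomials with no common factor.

By polynomial division,
  -3k**2+48k-165 = (-3)(k**2+6k-55) + (66k-330)
  k**2+6k-55 = ((1/66)k+1/6)(66k-330) + (0)
Last nonzero remainder: 66k-330. Dividing through by 66 gives the monic gcd k-5.
Cancel k-5 from numerator and denominator to get the reduced form.

(-3k+33)/(k+11)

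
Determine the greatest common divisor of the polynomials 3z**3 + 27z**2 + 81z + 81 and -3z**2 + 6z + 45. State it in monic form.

z + 3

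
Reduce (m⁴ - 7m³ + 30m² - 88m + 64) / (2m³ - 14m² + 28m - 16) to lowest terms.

(m² - 2m + 16)/(2m - 4)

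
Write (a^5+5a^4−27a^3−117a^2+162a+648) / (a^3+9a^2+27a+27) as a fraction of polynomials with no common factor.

(a^3−a^2−30a+72)/(a+3)

Repeated division with remainder:
  a^5+5a^4−27a^3−117a^2+162a+648 = (a^2−4a−18)(a^3+9a^2+27a+27) + (126a^2+756a+1134)
  a^3+9a^2+27a+27 = ((1/126)a+1/42)(126a^2+756a+1134) + (0)
Last nonzero remainder: 126a^2+756a+1134. Dividing through by 126 gives the monic gcd a^2+6a+9.
Cancel a^2+6a+9 from numerator and denominator to get the reduced form.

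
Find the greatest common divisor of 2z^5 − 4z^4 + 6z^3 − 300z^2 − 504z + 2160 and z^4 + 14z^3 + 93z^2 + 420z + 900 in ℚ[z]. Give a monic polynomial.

By polynomial division,
  2z^5 − 4z^4 + 6z^3 − 300z^2 − 504z + 2160 = (2z − 32)(z^4 + 14z^3 + 93z^2 + 420z + 900) + (268z^3 + 1836z^2 + 11136z + 30960)
  z^4 + 14z^3 + 93z^2 + 420z + 900 = ((1/268)z + 479/17956)(268z^3 + 1836z^2 + 11136z + 30960) + ((11088/4489)z^2 + (33264/4489)z + 332640/4489)
  268z^3 + 1836z^2 + 11136z + 30960 = ((300763/2772)z + 193027/462)((11088/4489)z^2 + (33264/4489)z + 332640/4489) + (0)
Last nonzero remainder: (11088/4489)z^2 + (33264/4489)z + 332640/4489. Dividing through by 11088/4489 gives the monic gcd z^2 + 3z + 30.

z^2 + 3z + 30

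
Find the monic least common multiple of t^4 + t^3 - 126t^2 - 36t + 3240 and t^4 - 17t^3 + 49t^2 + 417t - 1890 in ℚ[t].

t^6 - t^5 - 163t^4 + 181t^3 + 7722t^2 - 5220t - 113400

Repeated division with remainder:
  t^4 + t^3 - 126t^2 - 36t + 3240 = (t^4 - 17t^3 + 49t^2 + 417t - 1890) + (18t^3 - 175t^2 - 453t + 5130)
  t^4 - 17t^3 + 49t^2 + 417t - 1890 = ((1/18)t - 131/324)(18t^3 - 175t^2 - 453t + 5130) + ((1105/324)t^2 - (5525/108)t + 1105/6)
  18t^3 - 175t^2 - 453t + 5130 = ((5832/1105)t + 6156/221)((1105/324)t^2 - (5525/108)t + 1105/6) + (0)
Last nonzero remainder: (1105/324)t^2 - (5525/108)t + 1105/6. Dividing through by 1105/324 gives the monic gcd t^2 - 15t + 54.
Then lcm(f, g) = f·g / gcd(f, g); expanding and making the result monic gives the answer.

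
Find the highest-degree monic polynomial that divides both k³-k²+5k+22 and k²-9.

1

Repeated division with remainder:
  k³-k²+5k+22 = (k-1)(k²-9) + (14k+13)
  k²-9 = ((1/14)k-13/196)(14k+13) + (-1595/196)
  14k+13 = (-(2744/1595)k-2548/1595)(-1595/196) + (0)
The last nonzero remainder is the constant -1595/196, so the polynomials are coprime and gcd = 1.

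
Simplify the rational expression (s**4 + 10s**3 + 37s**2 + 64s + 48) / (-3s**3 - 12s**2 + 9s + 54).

(-s**3 - 7s**2 - 16s - 16)/(3s**2 + 3s - 18)

Euclidean algorithm in ℚ[s]:
  s**4 + 10s**3 + 37s**2 + 64s + 48 = (-(1/3)s - 2)(-3s**3 - 12s**2 + 9s + 54) + (16s**2 + 100s + 156)
  -3s**3 - 12s**2 + 9s + 54 = (-(3/16)s + 27/64)(16s**2 + 100s + 156) + (-(63/16)s - 189/16)
  16s**2 + 100s + 156 = (-(256/63)s - 832/63)(-(63/16)s - 189/16) + (0)
Last nonzero remainder: -(63/16)s - 189/16. Dividing through by -63/16 gives the monic gcd s + 3.
Cancel s + 3 from numerator and denominator to get the reduced form.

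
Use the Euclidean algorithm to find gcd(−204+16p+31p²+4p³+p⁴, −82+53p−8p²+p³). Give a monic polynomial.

−2+p

By polynomial division,
  p⁴+4p³+31p²+16p−204 = (p+12)(p³−8p²+53p−82) + (74p²−538p+780)
  p³−8p²+53p−82 = ((1/74)p−27/2738)(74p²−538p+780) + ((50864/1369)p−101728/1369)
  74p²−538p+780 = ((50653/25432)p−266955/25432)((50864/1369)p−101728/1369) + (0)
Last nonzero remainder: (50864/1369)p−101728/1369. Dividing through by 50864/1369 gives the monic gcd p−2.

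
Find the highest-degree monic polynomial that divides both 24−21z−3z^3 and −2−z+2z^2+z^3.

−1+z

Euclidean algorithm in ℚ[z]:
  −3z^3−21z+24 = (−3)(z^3+2z^2−z−2) + (6z^2−24z+18)
  z^3+2z^2−z−2 = ((1/6)z+1)(6z^2−24z+18) + (20z−20)
  6z^2−24z+18 = ((3/10)z−9/10)(20z−20) + (0)
Last nonzero remainder: 20z−20. Dividing through by 20 gives the monic gcd z−1.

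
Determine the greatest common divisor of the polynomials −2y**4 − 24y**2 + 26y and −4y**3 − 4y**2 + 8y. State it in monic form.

y**2 − y

Euclidean algorithm in ℚ[y]:
  −2y**4 − 24y**2 + 26y = ((1/2)y − 1/2)(−4y**3 − 4y**2 + 8y) + (−30y**2 + 30y)
  −4y**3 − 4y**2 + 8y = ((2/15)y + 4/15)(−30y**2 + 30y) + (0)
Last nonzero remainder: −30y**2 + 30y. Dividing through by −30 gives the monic gcd y**2 − y.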